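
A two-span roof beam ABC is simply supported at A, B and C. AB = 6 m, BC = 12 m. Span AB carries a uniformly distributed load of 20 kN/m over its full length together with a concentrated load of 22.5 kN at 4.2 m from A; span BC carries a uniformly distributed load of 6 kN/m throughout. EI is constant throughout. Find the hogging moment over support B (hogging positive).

M_B = 110 kN·m

Insert a hinge at B; M_B is the redundant, and each span becomes simply supported.
Discontinuity in slope at B on the released structure — sum the simple-span end rotations:
  span AB: UDL 20: wL³/(24EI) = 180/EI
  span AB: point load 22.5 at a = 4.2: Pab(L + a)/(6LEI) = 48.2/EI
  span BC: UDL 6: wL³/(24EI) = 432/EI
  relative rotation θ_0 = (228.2 + 432)/EI = 660.2/EI
A unit hogging moment at B produces rotation L₁/(3EI) + L₂/(3EI) = 6/EI.
Slope continuity at B: θ_0 = M_B·6/EI, so M_B = 660.2/6 = 110 kN·m (hogging).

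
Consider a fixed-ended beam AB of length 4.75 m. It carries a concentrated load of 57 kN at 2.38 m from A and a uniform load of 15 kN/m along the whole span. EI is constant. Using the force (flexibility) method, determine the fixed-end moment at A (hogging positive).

M_A = 61.98 kN·m

Take the two fixed-end moments M_A, M_B as redundants; the released structure is the simple span AB.
Simple-span end rotations at A and B under the given loads:
  at A: point load 57 at a = 2.38: Pab(L + b)/(6LEI) = 80.32/EI
  at B: point load 57 at a = 2.38: Pab(L + a)/(6LEI) = 80.43/EI
  at A: UDL 15: wL³/(24EI) = 66.98/EI
  at B: UDL 15: wL³/(24EI) = 66.98/EI
  θ_A0 = 147.3/EI,  θ_B0 = 147.4/EI
Flexibility coefficients: a unit moment at one end gives L/(3EI) there and L/(6EI) at the far end, so f₁₁ = f₂₂ = 1.583/EI and f₁₂ = f₂₁ = 0.7917/EI.
Compatibility — zero rotation at each built-in end:
  1.583 M_A + 0.7917 M_B = 147.3
  0.7917 M_A + 1.583 M_B = 147.4
Solving the pair gives M_A = 61.98 kN·m and M_B = 62.12 kN·m (hogging).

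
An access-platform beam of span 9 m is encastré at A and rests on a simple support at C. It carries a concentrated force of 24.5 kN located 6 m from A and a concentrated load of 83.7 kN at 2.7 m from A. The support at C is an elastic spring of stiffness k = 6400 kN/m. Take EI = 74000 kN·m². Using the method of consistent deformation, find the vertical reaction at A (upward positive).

Release the roller at C. Primary structure: cantilever fixed at A.
Deflection at C on the released cantilever, summing each load's contribution:
  point load 24.5 at a = 6: Pa²(3L − a)/(6EI) = 3087/EI
  point load 83.7 at a = 2.7: Pa²(3L − a)/(6EI) = 2471/EI
  δ_0 = 5558/EI
Flexibility coefficient — unit upward force at C: δ_{CC} = L³/(3EI) = 243/EI.
With EI = 74000 kN·m²: δ_0 = 0.075111 m and δ_{CC} = 0.003284 m/kN.
Compatibility — the spring shortens by R_C/k under the reaction it provides: δ_0 − R_C·δ_{CC} = R_C/k. With 1/k = 0.000156 m/kN, R_C = δ_0 / (δ_{CC} + 1/k) = 0.075111 / (0.003284 + 0.000156) = 21.83 kN.
Vertical equilibrium: R_A = ΣP − R_C = 108.2 − 21.83 = 86.37 kN.

R_A = 86.37 kN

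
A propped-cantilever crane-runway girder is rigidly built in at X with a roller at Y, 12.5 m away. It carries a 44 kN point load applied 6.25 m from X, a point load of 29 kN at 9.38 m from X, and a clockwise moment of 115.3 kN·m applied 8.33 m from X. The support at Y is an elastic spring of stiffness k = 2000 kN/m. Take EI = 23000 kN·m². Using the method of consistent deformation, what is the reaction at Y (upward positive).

Choose R_Y as the redundant. The primary structure is the cantilever fixed at X.
Deflection at Y on the released cantilever, summing each load's contribution:
  point load 44 at a = 6.25: Pa²(3L − a)/(6EI) = 8952/EI
  point load 29 at a = 9.38: Pa²(3L − a)/(6EI) = 11958/EI
  clockwise couple 115.3 at a = 8.33: M₀a(2L − a)/(2EI) = 8005/EI
  δ_0 = 28915/EI
Tip deflection under a unit load at Y: L³/(3EI) = 651/EI.
With EI = 23000 kN·m²: δ_0 = 1.2572 m and δ_{YY} = 0.028306 m/kN.
Compatibility — the spring shortens by R_Y/k under the reaction it provides: δ_0 − R_Y·δ_{YY} = R_Y/k. With 1/k = 0.0005 m/kN, R_Y = δ_0 / (δ_{YY} + 1/k) = 1.2572 / (0.028306 + 0.0005) = 43.64 kN.

R_Y = 43.64 kN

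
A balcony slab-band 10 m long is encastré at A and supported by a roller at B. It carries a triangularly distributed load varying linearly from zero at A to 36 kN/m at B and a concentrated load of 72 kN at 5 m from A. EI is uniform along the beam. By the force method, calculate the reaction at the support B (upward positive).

Take the reaction at B as the redundant and release it; the primary structure is a cantilever fixed at A.
Primary-structure tip deflection at B by superposition:
  triangular load, peak 36 at the free end: 11w₀L⁴/(120EI) = 33000/EI
  point load 72 at a = 5: Pa²(3L − a)/(6EI) = 7500/EI
  δ_0 = 40500/EI
Flexibility coefficient — unit upward force at B: δ_{BB} = L³/(3EI) = 333.3/EI.
Compatibility at B: δ_0 − R_B·δ_{BB} = 0, so R_B = 40500/333.3 = 121.5 kN.

R_B = 121.5 kN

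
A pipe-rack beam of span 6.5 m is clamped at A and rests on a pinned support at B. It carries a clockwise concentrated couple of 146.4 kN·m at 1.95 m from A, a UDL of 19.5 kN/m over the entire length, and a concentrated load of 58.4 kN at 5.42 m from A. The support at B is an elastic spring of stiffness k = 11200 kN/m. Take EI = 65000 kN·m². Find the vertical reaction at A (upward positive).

R_A = 82.89 kN

Remove the prop at B; the released (primary) structure is a cantilever built in at A.
Deflection at B on the released cantilever, summing each load's contribution:
  clockwise couple 146.4 at a = 1.95: M₀a(2L − a)/(2EI) = 1577/EI
  UDL 19.5: wL⁴/(8EI) = 4351/EI
  point load 58.4 at a = 5.42: Pa²(3L − a)/(6EI) = 4026/EI
  δ_0 = 9954/EI
Flexibility coefficient — unit upward force at B: δ_{BB} = L³/(3EI) = 91.54/EI.
With EI = 65000 kN·m²: δ_0 = 0.15314 m and δ_{BB} = 0.001408 m/kN.
Compatibility — the spring shortens by R_B/k under the reaction it provides: δ_0 − R_B·δ_{BB} = R_B/k. With 1/k = 0.000089 m/kN, R_B = δ_0 / (δ_{BB} + 1/k) = 0.15314 / (0.001408 + 0.000089) = 102.3 kN.
Vertical equilibrium: R_A = ΣP − R_B = 185.2 − 102.3 = 82.89 kN.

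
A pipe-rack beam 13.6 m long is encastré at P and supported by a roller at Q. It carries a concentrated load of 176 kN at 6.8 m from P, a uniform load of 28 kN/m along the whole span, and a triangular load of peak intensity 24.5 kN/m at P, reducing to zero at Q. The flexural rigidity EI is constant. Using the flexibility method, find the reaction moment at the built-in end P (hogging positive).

Choose R_Q as the redundant. The primary structure is the cantilever fixed at P.
Downward deflection at the released point Q due to the loads:
  point load 176 at a = 6.8: Pa²(3L − a)/(6EI) = 46117/EI
  UDL 28: wL⁴/(8EI) = 119736/EI
  triangular load, peak 24.5 at the fixed end: w₀L⁴/(30EI) = 27938/EI
  δ_0 = 193791/EI
Flexibility coefficient — unit upward force at Q: δ_{QQ} = L³/(3EI) = 838.5/EI.
Compatibility at Q: δ_0 − R_Q·δ_{QQ} = 0, so R_Q = 193791/838.5 = 231.1 kN.
Moment equilibrium about P: M_P = Σ(load moments about P) − R_Q·L = 4541 − 231.1×13.6 = 1398 kN·m.

M_P = 1398 kN·m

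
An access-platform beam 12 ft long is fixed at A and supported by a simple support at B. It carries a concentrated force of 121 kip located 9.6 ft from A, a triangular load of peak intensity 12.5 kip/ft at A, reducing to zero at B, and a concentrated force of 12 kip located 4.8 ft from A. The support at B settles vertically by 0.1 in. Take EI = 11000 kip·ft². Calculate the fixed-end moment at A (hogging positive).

Choose R_B as the redundant. The primary structure is the cantilever fixed at A.
Deflection at B on the released cantilever, summing each load's contribution:
  point load 121 at a = 9.6: Pa²(3L − a)/(6EI) = 49066/EI
  triangular load, peak 12.5 at the fixed end: w₀L⁴/(30EI) = 8640/EI
  point load 12 at a = 4.8: Pa²(3L − a)/(6EI) = 1438/EI
  δ_0 = 59144/EI
Tip deflection under a unit load at B: L³/(3EI) = 576/EI.
With EI = 11000 kip·ft²: δ_0 = 5.3767 ft and δ_{BB} = 0.052364 ft/kip.
Compatibility — the beam at B must follow the support down by 0.008333 ft: δ_0 − R_B·δ_{BB} = 0.008333, so R_B = (5.3767 − 0.008333)/0.052364 = 102.5 kip.
Moment equilibrium about A: M_A = Σ(load moments about A) − R_B·L = 1519 − 102.5×12 = 288.9 kip·ft.

M_A = 288.9 kip·ft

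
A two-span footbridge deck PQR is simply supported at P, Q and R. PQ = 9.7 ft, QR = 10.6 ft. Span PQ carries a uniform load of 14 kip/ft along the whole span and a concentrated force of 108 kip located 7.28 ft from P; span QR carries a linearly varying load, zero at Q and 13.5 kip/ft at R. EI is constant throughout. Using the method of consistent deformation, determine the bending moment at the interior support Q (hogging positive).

M_Q = 206.9 kip·ft

Insert a hinge at Q; M_Q is the redundant, and each span becomes simply supported.
Discontinuity in slope at Q on the released structure — sum the simple-span end rotations:
  span PQ: UDL 14: wL³/(24EI) = 532.4/EI
  span PQ: point load 108 at a = 7.28: Pab(L + a)/(6LEI) = 555.1/EI
  span QR: triangular load, peak 13.5: 7w₀L³/(360EI) = 312.6/EI
  relative rotation θ_0 = (1088 + 312.6)/EI = 1400/EI
A unit hogging moment at Q produces rotation L₁/(3EI) + L₂/(3EI) = 6.767/EI.
Slope continuity at Q: θ_0 = M_Q·6.767/EI, so M_Q = 1400/6.767 = 206.9 kip·ft (hogging).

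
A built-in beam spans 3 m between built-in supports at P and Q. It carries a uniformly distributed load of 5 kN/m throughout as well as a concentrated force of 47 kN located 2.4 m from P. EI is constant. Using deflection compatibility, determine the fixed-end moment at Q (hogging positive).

M_Q = 21.8 kN·m

Release both end moments; the primary structure is a simply-supported span PQ with redundants M_P and M_Q.
Simple-span end rotations at P and Q under the given loads:
  at P: UDL 5: wL³/(24EI) = 5.625/EI
  at Q: UDL 5: wL³/(24EI) = 5.625/EI
  at P: point load 47 at a = 2.4: Pab(L + b)/(6LEI) = 13.54/EI
  at Q: point load 47 at a = 2.4: Pab(L + a)/(6LEI) = 20.3/EI
  θ_P0 = 19.16/EI,  θ_Q0 = 25.93/EI
Flexibility coefficients: a unit moment at one end gives L/(3EI) there and L/(6EI) at the far end, so f₁₁ = f₂₂ = 1/EI and f₁₂ = f₂₁ = 0.5/EI.
Compatibility — zero rotation at each built-in end:
  1 M_P + 0.5 M_Q = 19.16
  0.5 M_P + 1 M_Q = 25.93
Solving the pair gives M_P = 8.262 kN·m and M_Q = 21.8 kN·m (hogging).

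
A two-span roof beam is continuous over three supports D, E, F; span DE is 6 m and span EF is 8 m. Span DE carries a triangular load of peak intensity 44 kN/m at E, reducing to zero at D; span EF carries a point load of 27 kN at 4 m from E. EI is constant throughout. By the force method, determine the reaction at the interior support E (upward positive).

Insert a hinge at E; M_E is the redundant, and each span becomes simply supported.
Discontinuity in slope at E on the released structure — sum the simple-span end rotations:
  span DE: triangular load, peak 44: w₀L³/(45EI) = 211.2/EI
  span EF: point load 27 at a = 4: Pab(L + b)/(6LEI) = 108/EI
  relative rotation θ_0 = (211.2 + 108)/EI = 319.2/EI
A unit hogging moment at E produces rotation L₁/(3EI) + L₂/(3EI) = 4.667/EI.
Slope continuity at E: θ_0 = M_E·4.667/EI, so M_E = 319.2/4.667 = 68.4 kN·m (hogging).
Span DE, ΣM about D with M_E applied at E: R_E^{DE}·6 = 528 + 68.4, so R_E^{DE} = 99.4 kN and R_D = 132 − 99.4 = 32.6 kN.
Span EF, ΣM about F: R_E^{EF}·8 = 108 + 68.4, so R_E^{EF} = 22.05 kN and R_F = 27 − 22.05 = 4.95 kN.
R_E = 99.4 + 22.05 = 121.5 kN.

R_E = 121.5 kN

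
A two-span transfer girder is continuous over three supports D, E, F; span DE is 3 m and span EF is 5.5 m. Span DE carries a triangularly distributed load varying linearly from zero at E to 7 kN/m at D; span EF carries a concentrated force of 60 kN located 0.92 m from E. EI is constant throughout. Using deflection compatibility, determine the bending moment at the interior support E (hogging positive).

M_E = 28.55 kN·m

Take M_E as the redundant. Released structure: two simple spans DE and EF with a hinge at E.
Rotations at E on the released spans (each span's end-slope, ×1/EI):
  span DE: triangular load, peak 7: 7w₀L³/(360EI) = 3.675/EI
  span EF: point load 60 at a = 0.92: Pab(L + b)/(6LEI) = 77.22/EI
  relative rotation θ_0 = (3.675 + 77.22)/EI = 80.9/EI
A unit hogging moment at E produces rotation L₁/(3EI) + L₂/(3EI) = 2.833/EI.
Slope continuity at E: θ_0 = M_E·2.833/EI, so M_E = 80.9/2.833 = 28.55 kN·m (hogging).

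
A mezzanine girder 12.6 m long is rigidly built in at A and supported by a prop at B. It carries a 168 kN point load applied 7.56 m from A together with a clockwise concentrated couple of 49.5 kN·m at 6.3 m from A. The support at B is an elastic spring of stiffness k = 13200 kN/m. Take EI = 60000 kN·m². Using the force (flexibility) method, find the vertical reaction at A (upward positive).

R_A = 91.53 kN

Release the roller at B. Primary structure: cantilever fixed at A.
Downward deflection at the released point B due to the loads:
  point load 168 at a = 7.56: Pa²(3L − a)/(6EI) = 48393/EI
  clockwise couple 49.5 at a = 6.3: M₀a(2L − a)/(2EI) = 2947/EI
  δ_0 = 51340/EI
Flexibility coefficient — unit upward force at B: δ_{BB} = L³/(3EI) = 666.8/EI.
With EI = 60000 kN·m²: δ_0 = 0.85567 m and δ_{BB} = 0.011113 m/kN.
Compatibility — the spring shortens by R_B/k under the reaction it provides: δ_0 − R_B·δ_{BB} = R_B/k. With 1/k = 0.000076 m/kN, R_B = δ_0 / (δ_{BB} + 1/k) = 0.85567 / (0.011113 + 0.000076) = 76.47 kN.
Vertical equilibrium: R_A = ΣP − R_B = 168 − 76.47 = 91.53 kN.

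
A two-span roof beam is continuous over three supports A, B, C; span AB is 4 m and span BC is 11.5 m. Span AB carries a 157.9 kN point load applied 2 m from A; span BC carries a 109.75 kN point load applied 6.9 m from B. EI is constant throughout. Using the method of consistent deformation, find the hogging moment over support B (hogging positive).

M_B = 187.9 kN·m

Insert a hinge at B; M_B is the redundant, and each span becomes simply supported.
End slopes at the hinge B, treating each span as simply supported:
  span AB: point load 157.9 at a = 2: Pab(L + a)/(6LEI) = 157.9/EI
  span BC: point load 109.75 at a = 6.9: Pab(L + b)/(6LEI) = 812.8/EI
  relative rotation θ_0 = (157.9 + 812.8)/EI = 970.7/EI
A unit hogging moment at B produces rotation L₁/(3EI) + L₂/(3EI) = 5.167/EI.
Compatibility: M_B·(L₁+L₂)/(3EI) = θ_0, giving M_B = 187.9 kN·m (hogging).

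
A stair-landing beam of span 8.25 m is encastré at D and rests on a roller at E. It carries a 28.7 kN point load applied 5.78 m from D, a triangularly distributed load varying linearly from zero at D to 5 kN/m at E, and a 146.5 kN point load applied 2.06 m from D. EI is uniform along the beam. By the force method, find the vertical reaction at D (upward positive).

Take the reaction at E as the redundant and release it; the primary structure is a cantilever fixed at D.
Primary-structure tip deflection at E by superposition:
  point load 28.7 at a = 5.78: Pa²(3L − a)/(6EI) = 3031/EI
  triangular load, peak 5 at the free end: 11w₀L⁴/(120EI) = 2123/EI
  point load 146.5 at a = 2.06: Pa²(3L − a)/(6EI) = 2351/EI
  δ_0 = 7506/EI
Flexibility coefficient — unit upward force at E: δ_{EE} = L³/(3EI) = 187.2/EI.
The prop prevents deflection at E: R_E = δ_0/δ_{EE} = 7506/187.2 = 40.1 kN.
Vertical equilibrium: R_D = ΣP − R_E = 195.8 − 40.1 = 155.7 kN.

R_D = 155.7 kN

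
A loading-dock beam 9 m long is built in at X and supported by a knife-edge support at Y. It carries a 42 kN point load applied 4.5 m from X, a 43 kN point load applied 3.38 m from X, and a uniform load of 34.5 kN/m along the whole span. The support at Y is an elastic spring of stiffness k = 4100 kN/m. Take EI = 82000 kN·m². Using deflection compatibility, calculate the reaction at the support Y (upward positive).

Choose R_Y as the redundant. The primary structure is the cantilever fixed at X.
Downward deflection at the released point Y due to the loads:
  point load 42 at a = 4.5: Pa²(3L − a)/(6EI) = 3189/EI
  point load 43 at a = 3.38: Pa²(3L − a)/(6EI) = 1934/EI
  UDL 34.5: wL⁴/(8EI) = 28294/EI
  δ_0 = 33418/EI
Tip deflection under a unit load at Y: L³/(3EI) = 243/EI.
With EI = 82000 kN·m²: δ_0 = 0.40753 m and δ_{YY} = 0.002963 m/kN.
Compatibility — the spring shortens by R_Y/k under the reaction it provides: δ_0 − R_Y·δ_{YY} = R_Y/k. With 1/k = 0.000244 m/kN, R_Y = δ_0 / (δ_{YY} + 1/k) = 0.40753 / (0.002963 + 0.000244) = 127.1 kN.

R_Y = 127.1 kN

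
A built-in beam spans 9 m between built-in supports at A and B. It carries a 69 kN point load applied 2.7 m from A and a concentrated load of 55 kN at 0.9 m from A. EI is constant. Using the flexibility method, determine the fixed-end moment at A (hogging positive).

Release both end moments; the primary structure is a simply-supported span AB with redundants M_A and M_B.
On the primary (simply-supported) span, the end slopes from the loading are:
  at A: point load 69 at a = 2.7: Pab(L + b)/(6LEI) = 332.5/EI
  at B: point load 69 at a = 2.7: Pab(L + a)/(6LEI) = 254.3/EI
  at A: point load 55 at a = 0.9: Pab(L + b)/(6LEI) = 127/EI
  at B: point load 55 at a = 0.9: Pab(L + a)/(6LEI) = 73.51/EI
  θ_A0 = 459.5/EI,  θ_B0 = 327.8/EI
Flexibility coefficients: a unit moment at one end gives L/(3EI) there and L/(6EI) at the far end, so f₁₁ = f₂₂ = 3/EI and f₁₂ = f₂₁ = 1.5/EI.
Compatibility — zero rotation at each built-in end:
  3 M_A + 1.5 M_B = 459.5
  1.5 M_A + 3 M_B = 327.8
Solving the pair gives M_A = 131.4 kN·m and M_B = 43.58 kN·m (hogging).

M_A = 131.4 kN·m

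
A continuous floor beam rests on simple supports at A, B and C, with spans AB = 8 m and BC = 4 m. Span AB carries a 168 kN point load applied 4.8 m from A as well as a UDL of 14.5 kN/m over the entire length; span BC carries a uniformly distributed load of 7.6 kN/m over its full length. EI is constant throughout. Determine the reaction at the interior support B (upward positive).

Release continuity at B by inserting a hinge; the redundant is the internal moment M_B. The primary structure is two simply-supported spans AB and BC.
Rotations at B on the released spans (each span's end-slope, ×1/EI):
  span AB: point load 168 at a = 4.8: Pab(L + a)/(6LEI) = 688.1/EI
  span AB: UDL 14.5: wL³/(24EI) = 309.3/EI
  span BC: UDL 7.6: wL³/(24EI) = 20.27/EI
  relative rotation θ_0 = (997.5 + 20.27)/EI = 1018/EI
A unit hogging moment at B produces rotation L₁/(3EI) + L₂/(3EI) = 4/EI.
Slope continuity at B: θ_0 = M_B·4/EI, so M_B = 1018/4 = 254.4 kN·m (hogging).
Span AB, ΣM about A with M_B applied at B: R_B^{AB}·8 = 1270 + 254.4, so R_B^{AB} = 190.6 kN and R_A = 284 − 190.6 = 93.4 kN.
Span BC, ΣM about C: R_B^{BC}·4 = 60.8 + 254.4, so R_B^{BC} = 78.81 kN and R_C = 30.4 − 78.81 = -48.41 kN.
R_B = 190.6 + 78.81 = 269.4 kN.

R_B = 269.4 kN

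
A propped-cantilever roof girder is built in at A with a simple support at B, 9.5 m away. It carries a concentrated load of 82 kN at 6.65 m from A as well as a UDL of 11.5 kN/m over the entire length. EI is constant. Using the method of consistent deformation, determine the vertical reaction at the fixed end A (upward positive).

R_A = 104.1 kN

Choose R_B as the redundant. The primary structure is the cantilever fixed at A.
Downward deflection at the released point B due to the loads:
  point load 82 at a = 6.65: Pa²(3L − a)/(6EI) = 13206/EI
  UDL 11.5: wL⁴/(8EI) = 11709/EI
  δ_0 = 24914/EI
Flexibility coefficient — unit upward force at B: δ_{BB} = L³/(3EI) = 285.8/EI.
Compatibility at B: δ_0 − R_B·δ_{BB} = 0, so R_B = 24914/285.8 = 87.18 kN.
Vertical equilibrium: R_A = ΣP − R_B = 191.2 − 87.18 = 104.1 kN.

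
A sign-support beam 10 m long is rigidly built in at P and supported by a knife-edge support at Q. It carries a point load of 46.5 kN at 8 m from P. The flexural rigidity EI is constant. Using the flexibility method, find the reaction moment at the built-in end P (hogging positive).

M_P = 44.64 kN·m

Choose R_Q as the redundant. The primary structure is the cantilever fixed at P.
Primary-structure tip deflection at Q by superposition:
  point load 46.5 at a = 8: Pa²(3L − a)/(6EI) = 10912/EI
Tip deflection under a unit load at Q: L³/(3EI) = 333.3/EI.
Compatibility at Q: δ_0 − R_Q·δ_{QQ} = 0, so R_Q = 10912/333.3 = 32.74 kN.
Moment equilibrium about P: M_P = Σ(load moments about P) − R_Q·L = 372 − 32.74×10 = 44.64 kN·m.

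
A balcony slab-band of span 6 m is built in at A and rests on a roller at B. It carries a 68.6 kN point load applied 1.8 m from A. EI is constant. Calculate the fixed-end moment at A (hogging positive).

Choose R_B as the redundant. The primary structure is the cantilever fixed at A.
Deflection at B on the released cantilever, summing each load's contribution:
  point load 68.6 at a = 1.8: Pa²(3L − a)/(6EI) = 600.1/EI
Flexibility coefficient — unit upward force at B: δ_{BB} = L³/(3EI) = 72/EI.
Compatibility at B: δ_0 − R_B·δ_{BB} = 0, so R_B = 600.1/72 = 8.335 kN.
Moment equilibrium about A: M_A = Σ(load moments about A) − R_B·L = 123.5 − 8.335×6 = 73.47 kN·m.

M_A = 73.47 kN·m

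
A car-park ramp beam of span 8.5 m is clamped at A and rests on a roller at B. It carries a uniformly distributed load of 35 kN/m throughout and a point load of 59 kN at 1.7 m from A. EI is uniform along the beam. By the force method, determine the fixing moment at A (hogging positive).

Take the reaction at B as the redundant and release it; the primary structure is a cantilever fixed at A.
Downward deflection at the released point B due to the loads:
  UDL 35: wL⁴/(8EI) = 22838/EI
  point load 59 at a = 1.7: Pa²(3L − a)/(6EI) = 676.4/EI
  δ_0 = 23514/EI
Tip deflection under a unit load at B: L³/(3EI) = 204.7/EI.
Compatibility at B: δ_0 − R_B·δ_{BB} = 0, so R_B = 23514/204.7 = 114.9 kN.
Moment equilibrium about A: M_A = Σ(load moments about A) − R_B·L = 1365 − 114.9×8.5 = 388.3 kN·m.

M_A = 388.3 kN·m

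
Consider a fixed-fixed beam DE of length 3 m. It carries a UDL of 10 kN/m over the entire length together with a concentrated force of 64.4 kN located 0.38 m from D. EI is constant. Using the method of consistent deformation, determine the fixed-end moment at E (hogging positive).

M_E = 10.21 kN·m

Release both end moments; the primary structure is a simply-supported span DE with redundants M_D and M_E.
End rotations of the released simple span under the applied load (×1/EI):
  at D: UDL 10: wL³/(24EI) = 11.25/EI
  at E: UDL 10: wL³/(24EI) = 11.25/EI
  at D: point load 64.4 at a = 0.38: Pab(L + b)/(6LEI) = 20.02/EI
  at E: point load 64.4 at a = 0.38: Pab(L + a)/(6LEI) = 12.04/EI
  θ_D0 = 31.27/EI,  θ_E0 = 23.29/EI
Flexibility coefficients: a unit moment at one end gives L/(3EI) there and L/(6EI) at the far end, so f₁₁ = f₂₂ = 1/EI and f₁₂ = f₂₁ = 0.5/EI.
Compatibility — zero rotation at each built-in end:
  1 M_D + 0.5 M_E = 31.27
  0.5 M_D + 1 M_E = 23.29
Solving the pair gives M_D = 26.17 kN·m and M_E = 10.21 kN·m (hogging).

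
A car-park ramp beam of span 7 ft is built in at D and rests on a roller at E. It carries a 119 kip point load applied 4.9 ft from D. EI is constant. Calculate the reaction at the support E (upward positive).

R_E = 67.06 kip

Choose R_E as the redundant. The primary structure is the cantilever fixed at D.
Free-end deflection of the primary structure under the applied loading (downward +):
  point load 119 at a = 4.9: Pa²(3L − a)/(6EI) = 7667/EI
Flexibility coefficient — unit upward force at E: δ_{EE} = L³/(3EI) = 114.3/EI.
Compatibility at E: δ_0 − R_E·δ_{EE} = 0, so R_E = 7667/114.3 = 67.06 kip.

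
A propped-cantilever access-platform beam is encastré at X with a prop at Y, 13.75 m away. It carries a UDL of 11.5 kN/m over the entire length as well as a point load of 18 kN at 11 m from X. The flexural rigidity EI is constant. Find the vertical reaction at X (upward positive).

Choose R_Y as the redundant. The primary structure is the cantilever fixed at X.
Free-end deflection of the primary structure under the applied loading (downward +):
  UDL 11.5: wL⁴/(8EI) = 51383/EI
  point load 18 at a = 11: Pa²(3L − a)/(6EI) = 10981/EI
  δ_0 = 62364/EI
Flexibility coefficient — unit upward force at Y: δ_{YY} = L³/(3EI) = 866.5/EI.
Compatibility at Y: δ_0 − R_Y·δ_{YY} = 0, so R_Y = 62364/866.5 = 71.97 kN.
Vertical equilibrium: R_X = ΣP − R_Y = 176.1 − 71.97 = 104.2 kN.

R_X = 104.2 kN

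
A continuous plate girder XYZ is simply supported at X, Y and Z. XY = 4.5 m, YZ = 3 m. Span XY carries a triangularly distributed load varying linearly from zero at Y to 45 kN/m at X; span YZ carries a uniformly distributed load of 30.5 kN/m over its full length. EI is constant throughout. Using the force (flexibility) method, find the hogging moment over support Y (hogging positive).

Insert a hinge at Y; M_Y is the redundant, and each span becomes simply supported.
End slopes at the hinge Y, treating each span as simply supported:
  span XY: triangular load, peak 45: 7w₀L³/(360EI) = 79.73/EI
  span YZ: UDL 30.5: wL³/(24EI) = 34.31/EI
  relative rotation θ_0 = (79.73 + 34.31)/EI = 114/EI
A unit hogging moment at Y produces rotation L₁/(3EI) + L₂/(3EI) = 2.5/EI.
Compatibility: M_Y·(L₁+L₂)/(3EI) = θ_0, giving M_Y = 45.62 kN·m (hogging).

M_Y = 45.62 kN·m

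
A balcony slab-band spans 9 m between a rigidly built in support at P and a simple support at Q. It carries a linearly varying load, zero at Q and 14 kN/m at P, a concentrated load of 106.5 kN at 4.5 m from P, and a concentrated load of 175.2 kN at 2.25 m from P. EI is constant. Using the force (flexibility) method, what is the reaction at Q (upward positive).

Release the roller at Q. Primary structure: cantilever fixed at P.
Downward deflection at the released point Q due to the loads:
  triangular load, peak 14 at the fixed end: w₀L⁴/(30EI) = 3062/EI
  point load 106.5 at a = 4.5: Pa²(3L − a)/(6EI) = 8087/EI
  point load 175.2 at a = 2.25: Pa²(3L − a)/(6EI) = 3659/EI
  δ_0 = 14808/EI
Tip deflection under a unit load at Q: L³/(3EI) = 243/EI.
Compatibility at Q: δ_0 − R_Q·δ_{QQ} = 0, so R_Q = 14808/243 = 60.94 kN.

R_Q = 60.94 kN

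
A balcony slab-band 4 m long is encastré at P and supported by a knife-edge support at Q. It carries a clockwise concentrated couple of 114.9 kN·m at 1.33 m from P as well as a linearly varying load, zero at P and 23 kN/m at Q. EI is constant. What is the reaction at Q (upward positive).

R_Q = 49.19 kN

Release the roller at Q. Primary structure: cantilever fixed at P.
Deflection at Q on the released cantilever, summing each load's contribution:
  clockwise couple 114.9 at a = 1.33: M₀a(2L − a)/(2EI) = 509.6/EI
  triangular load, peak 23 at the free end: 11w₀L⁴/(120EI) = 539.7/EI
  δ_0 = 1049/EI
Tip deflection under a unit load at Q: L³/(3EI) = 21.33/EI.
The prop prevents deflection at Q: R_Q = δ_0/δ_{QQ} = 1049/21.33 = 49.19 kN.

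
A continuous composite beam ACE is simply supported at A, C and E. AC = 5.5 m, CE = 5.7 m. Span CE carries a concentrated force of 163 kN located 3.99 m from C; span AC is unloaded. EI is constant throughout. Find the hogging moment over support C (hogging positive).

M_C = 64.54 kN·m

Take M_C as the redundant. Released structure: two simple spans AC and CE with a hinge at C.
End slopes at the hinge C, treating each span as simply supported:
  span CE: point load 163 at a = 3.99: Pab(L + b)/(6LEI) = 241/EI
  relative rotation θ_0 = (0 + 241)/EI = 241/EI
A unit hogging moment at C produces rotation L₁/(3EI) + L₂/(3EI) = 3.733/EI.
Compatibility: M_C·(L₁+L₂)/(3EI) = θ_0, giving M_C = 64.54 kN·m (hogging).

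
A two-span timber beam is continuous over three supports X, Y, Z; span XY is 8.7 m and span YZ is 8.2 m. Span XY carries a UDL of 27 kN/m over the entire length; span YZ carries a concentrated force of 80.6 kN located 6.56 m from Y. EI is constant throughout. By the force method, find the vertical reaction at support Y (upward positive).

R_Y = 172 kN

Insert a hinge at Y; M_Y is the redundant, and each span becomes simply supported.
Rotations at Y on the released spans (each span's end-slope, ×1/EI):
  span XY: UDL 27: wL³/(24EI) = 740.8/EI
  span YZ: point load 80.6 at a = 6.56: Pab(L + b)/(6LEI) = 173.4/EI
  relative rotation θ_0 = (740.8 + 173.4)/EI = 914.2/EI
A unit hogging moment at Y produces rotation L₁/(3EI) + L₂/(3EI) = 5.633/EI.
Compatibility: M_Y·(L₁+L₂)/(3EI) = θ_0, giving M_Y = 162.3 kN·m (hogging).
Span XY, ΣM about X with M_Y applied at Y: R_Y^{XY}·8.7 = 1022 + 162.3, so R_Y^{XY} = 136.1 kN and R_X = 234.9 − 136.1 = 98.8 kN.
Span YZ, ΣM about Z: R_Y^{YZ}·8.2 = 132.2 + 162.3, so R_Y^{YZ} = 35.91 kN and R_Z = 80.6 − 35.91 = 44.69 kN.
R_Y = 136.1 + 35.91 = 172 kN.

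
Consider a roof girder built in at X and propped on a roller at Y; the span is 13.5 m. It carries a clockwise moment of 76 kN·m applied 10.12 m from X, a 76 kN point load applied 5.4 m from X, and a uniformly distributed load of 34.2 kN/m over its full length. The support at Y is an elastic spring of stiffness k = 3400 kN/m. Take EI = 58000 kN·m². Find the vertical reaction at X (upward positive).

Remove the prop at Y; the released (primary) structure is a cantilever built in at X.
Downward deflection at the released point Y due to the loads:
  clockwise couple 76 at a = 10.12: M₀a(2L − a)/(2EI) = 6491/EI
  point load 76 at a = 5.4: Pa²(3L − a)/(6EI) = 12965/EI
  UDL 34.2: wL⁴/(8EI) = 141994/EI
  δ_0 = 161450/EI
Flexibility coefficient — unit upward force at Y: δ_{YY} = L³/(3EI) = 820.1/EI.
With EI = 58000 kN·m²: δ_0 = 2.7836 m and δ_{YY} = 0.01414 m/kN.
Compatibility — the spring shortens by R_Y/k under the reaction it provides: δ_0 − R_Y·δ_{YY} = R_Y/k. With 1/k = 0.000294 m/kN, R_Y = δ_0 / (δ_{YY} + 1/k) = 2.7836 / (0.01414 + 0.000294) = 192.8 kN.
Vertical equilibrium: R_X = ΣP − R_Y = 537.7 − 192.8 = 344.9 kN.

R_X = 344.9 kN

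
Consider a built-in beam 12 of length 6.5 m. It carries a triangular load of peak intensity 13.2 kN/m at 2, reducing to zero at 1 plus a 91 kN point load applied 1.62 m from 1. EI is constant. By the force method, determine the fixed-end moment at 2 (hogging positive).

M_2 = 55.47 kN·m

Release both end moments; the primary structure is a simply-supported span 12 with redundants M_1 and M_2.
End rotations of the released simple span under the applied load (×1/EI):
  at 1: triangular load, peak 13.2: 7w₀L³/(360EI) = 70.49/EI
  at 2: triangular load, peak 13.2: w₀L³/(45EI) = 80.56/EI
  at 1: point load 91 at a = 1.62: Pab(L + b)/(6LEI) = 209.9/EI
  at 2: point load 91 at a = 1.62: Pab(L + a)/(6LEI) = 149.8/EI
  θ_10 = 280.4/EI,  θ_20 = 230.3/EI
Flexibility coefficients: a unit moment at one end gives L/(3EI) there and L/(6EI) at the far end, so f₁₁ = f₂₂ = 2.167/EI and f₁₂ = f₂₁ = 1.083/EI.
Compatibility — zero rotation at each built-in end:
  2.167 M_1 + 1.083 M_2 = 280.4
  1.083 M_1 + 2.167 M_2 = 230.3
Solving the pair gives M_1 = 101.7 kN·m and M_2 = 55.47 kN·m (hogging).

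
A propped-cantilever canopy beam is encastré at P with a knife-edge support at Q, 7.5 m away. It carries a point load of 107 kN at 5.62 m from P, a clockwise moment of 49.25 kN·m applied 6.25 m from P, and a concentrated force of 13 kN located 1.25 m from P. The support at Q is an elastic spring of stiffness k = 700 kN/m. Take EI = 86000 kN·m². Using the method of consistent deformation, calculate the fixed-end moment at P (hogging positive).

M_P = 355.8 kN·m

Take the reaction at Q as the redundant and release it; the primary structure is a cantilever fixed at P.
Deflection at Q on the released cantilever, summing each load's contribution:
  point load 107 at a = 5.62: Pa²(3L − a)/(6EI) = 9508/EI
  clockwise couple 49.25 at a = 6.25: M₀a(2L − a)/(2EI) = 1347/EI
  point load 13 at a = 1.25: Pa²(3L − a)/(6EI) = 71.94/EI
  δ_0 = 10926/EI
Tip deflection under a unit load at Q: L³/(3EI) = 140.6/EI.
With EI = 86000 kN·m²: δ_0 = 0.12705 m and δ_{QQ} = 0.001635 m/kN.
Compatibility — the spring shortens by R_Q/k under the reaction it provides: δ_0 − R_Q·δ_{QQ} = R_Q/k. With 1/k = 0.001429 m/kN, R_Q = δ_0 / (δ_{QQ} + 1/k) = 0.12705 / (0.001635 + 0.001429) = 41.47 kN.
Moment equilibrium about P: M_P = Σ(load moments about P) − R_Q·L = 666.8 − 41.47×7.5 = 355.8 kN·m.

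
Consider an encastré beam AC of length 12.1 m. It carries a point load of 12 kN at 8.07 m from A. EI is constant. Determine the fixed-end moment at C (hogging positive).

M_C = 21.51 kN·m

Take the two fixed-end moments M_A, M_C as redundants; the released structure is the simple span AC.
On the primary (simply-supported) span, the end slopes from the loading are:
  at A: point load 12 at a = 8.07: Pab(L + b)/(6LEI) = 86.71/EI
  at C: point load 12 at a = 8.07: Pab(L + a)/(6LEI) = 108.4/EI
  θ_A0 = 86.71/EI,  θ_C0 = 108.4/EI
Flexibility coefficients: a unit moment at one end gives L/(3EI) there and L/(6EI) at the far end, so f₁₁ = f₂₂ = 4.033/EI and f₁₂ = f₂₁ = 2.017/EI.
Compatibility — zero rotation at each built-in end:
  4.033 M_A + 2.017 M_C = 86.71
  2.017 M_A + 4.033 M_C = 108.4
Solving the pair gives M_A = 10.74 kN·m and M_C = 21.51 kN·m (hogging).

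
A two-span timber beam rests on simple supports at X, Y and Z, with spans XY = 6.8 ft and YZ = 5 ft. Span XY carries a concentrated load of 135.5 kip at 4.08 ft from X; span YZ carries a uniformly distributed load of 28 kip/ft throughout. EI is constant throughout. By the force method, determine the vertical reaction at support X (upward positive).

R_X = 33.76 kip

Release continuity at Y by inserting a hinge; the redundant is the internal moment M_Y. The primary structure is two simply-supported spans XY and YZ.
End slopes at the hinge Y, treating each span as simply supported:
  span XY: point load 135.5 at a = 4.08: Pab(L + a)/(6LEI) = 401/EI
  span YZ: UDL 28: wL³/(24EI) = 145.8/EI
  relative rotation θ_0 = (401 + 145.8)/EI = 546.8/EI
A unit hogging moment at Y produces rotation L₁/(3EI) + L₂/(3EI) = 3.933/EI.
Compatibility: M_Y·(L₁+L₂)/(3EI) = θ_0, giving M_Y = 139 kip·ft (hogging).
Span XY, ΣM about X with M_Y applied at Y: R_Y^{XY}·6.8 = 552.8 + 139, so R_Y^{XY} = 101.7 kip and R_X = 135.5 − 101.7 = 33.76 kip.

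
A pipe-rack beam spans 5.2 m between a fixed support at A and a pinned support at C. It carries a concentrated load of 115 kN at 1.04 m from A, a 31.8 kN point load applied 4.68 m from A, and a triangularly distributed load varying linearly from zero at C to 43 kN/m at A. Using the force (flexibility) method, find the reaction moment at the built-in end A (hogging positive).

M_A = 171.8 kN·m

Take the reaction at C as the redundant and release it; the primary structure is a cantilever fixed at A.
Free-end deflection of the primary structure under the applied loading (downward +):
  point load 115 at a = 1.04: Pa²(3L − a)/(6EI) = 301.8/EI
  point load 31.8 at a = 4.68: Pa²(3L − a)/(6EI) = 1268/EI
  triangular load, peak 43 at the fixed end: w₀L⁴/(30EI) = 1048/EI
  δ_0 = 2617/EI
Tip deflection under a unit load at C: L³/(3EI) = 46.87/EI.
Compatibility at C: δ_0 − R_C·δ_{CC} = 0, so R_C = 2617/46.87 = 55.85 kN.
Moment equilibrium about A: M_A = Σ(load moments about A) − R_C·L = 462.2 − 55.85×5.2 = 171.8 kN·m.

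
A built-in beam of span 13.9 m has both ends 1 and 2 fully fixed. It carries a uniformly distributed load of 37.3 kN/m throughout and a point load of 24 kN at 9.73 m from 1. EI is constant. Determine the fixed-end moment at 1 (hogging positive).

M_1 = 621.6 kN·m

Release both end moments; the primary structure is a simply-supported span 12 with redundants M_1 and M_2.
Simple-span end rotations at 1 and 2 under the given loads:
  at 1: UDL 37.3: wL³/(24EI) = 4174/EI
  at 2: UDL 37.3: wL³/(24EI) = 4174/EI
  at 1: point load 24 at a = 9.73: Pab(L + b)/(6LEI) = 211/EI
  at 2: point load 24 at a = 9.73: Pab(L + a)/(6LEI) = 275.9/EI
  θ_10 = 4385/EI,  θ_20 = 4450/EI
Flexibility coefficients: a unit moment at one end gives L/(3EI) there and L/(6EI) at the far end, so f₁₁ = f₂₂ = 4.633/EI and f₁₂ = f₂₁ = 2.317/EI.
Compatibility — zero rotation at each built-in end:
  4.633 M_1 + 2.317 M_2 = 4385
  2.317 M_1 + 4.633 M_2 = 4450
Solving the pair gives M_1 = 621.6 kN·m and M_2 = 649.6 kN·m (hogging).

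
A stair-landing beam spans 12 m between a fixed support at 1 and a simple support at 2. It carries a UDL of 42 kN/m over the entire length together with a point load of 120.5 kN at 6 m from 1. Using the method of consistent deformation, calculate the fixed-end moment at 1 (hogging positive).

Release the roller at 2. Primary structure: cantilever fixed at 1.
Downward deflection at the released point 2 due to the loads:
  UDL 42: wL⁴/(8EI) = 108864/EI
  point load 120.5 at a = 6: Pa²(3L − a)/(6EI) = 21690/EI
  δ_0 = 130554/EI
Tip deflection under a unit load at 2: L³/(3EI) = 576/EI.
Compatibility at 2: δ_0 − R_2·δ_{22} = 0, so R_2 = 130554/576 = 226.7 kN.
Moment equilibrium about 1: M_1 = Σ(load moments about 1) − R_2·L = 3747 − 226.7×12 = 1027 kN·m.

M_1 = 1027 kN·m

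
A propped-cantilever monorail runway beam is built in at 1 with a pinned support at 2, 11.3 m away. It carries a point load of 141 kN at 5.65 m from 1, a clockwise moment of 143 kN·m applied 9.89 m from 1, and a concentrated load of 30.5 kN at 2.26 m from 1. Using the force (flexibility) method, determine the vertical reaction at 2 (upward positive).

R_2 = 64.46 kN

Release the roller at 2. Primary structure: cantilever fixed at 1.
Deflection at 2 on the released cantilever, summing each load's contribution:
  point load 141 at a = 5.65: Pa²(3L − a)/(6EI) = 21193/EI
  clockwise couple 143 at a = 9.89: M₀a(2L − a)/(2EI) = 8988/EI
  point load 30.5 at a = 2.26: Pa²(3L − a)/(6EI) = 821.5/EI
  δ_0 = 31002/EI
Flexibility coefficient — unit upward force at 2: δ_{22} = L³/(3EI) = 481/EI.
The prop prevents deflection at 2: R_2 = δ_0/δ_{22} = 31002/481 = 64.46 kN.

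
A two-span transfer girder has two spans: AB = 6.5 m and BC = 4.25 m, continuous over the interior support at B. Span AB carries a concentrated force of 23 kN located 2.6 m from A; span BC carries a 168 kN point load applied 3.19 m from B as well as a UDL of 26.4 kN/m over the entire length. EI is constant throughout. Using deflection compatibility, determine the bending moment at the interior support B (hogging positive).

Take M_B as the redundant. Released structure: two simple spans AB and BC with a hinge at B.
Rotations at B on the released spans (each span's end-slope, ×1/EI):
  span AB: point load 23 at a = 2.6: Pab(L + a)/(6LEI) = 54.42/EI
  span BC: point load 168 at a = 3.19: Pab(L + b)/(6LEI) = 118.3/EI
  span BC: UDL 26.4: wL³/(24EI) = 84.44/EI
  relative rotation θ_0 = (54.42 + 202.7)/EI = 257.2/EI
A unit hogging moment at B produces rotation L₁/(3EI) + L₂/(3EI) = 3.583/EI.
Slope continuity at B: θ_0 = M_B·3.583/EI, so M_B = 257.2/3.583 = 71.76 kN·m (hogging).

M_B = 71.76 kN·m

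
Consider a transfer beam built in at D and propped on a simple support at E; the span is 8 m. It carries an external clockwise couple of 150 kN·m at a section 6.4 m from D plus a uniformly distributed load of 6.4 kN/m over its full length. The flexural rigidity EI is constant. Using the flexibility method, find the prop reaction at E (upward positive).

Remove the prop at E; the released (primary) structure is a cantilever built in at D.
Free-end deflection of the primary structure under the applied loading (downward +):
  clockwise couple 150 at a = 6.4: M₀a(2L − a)/(2EI) = 4608/EI
  UDL 6.4: wL⁴/(8EI) = 3277/EI
  δ_0 = 7885/EI
Flexibility coefficient — unit upward force at E: δ_{EE} = L³/(3EI) = 170.7/EI.
Compatibility at E: δ_0 − R_E·δ_{EE} = 0, so R_E = 7885/170.7 = 46.2 kN.

R_E = 46.2 kN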